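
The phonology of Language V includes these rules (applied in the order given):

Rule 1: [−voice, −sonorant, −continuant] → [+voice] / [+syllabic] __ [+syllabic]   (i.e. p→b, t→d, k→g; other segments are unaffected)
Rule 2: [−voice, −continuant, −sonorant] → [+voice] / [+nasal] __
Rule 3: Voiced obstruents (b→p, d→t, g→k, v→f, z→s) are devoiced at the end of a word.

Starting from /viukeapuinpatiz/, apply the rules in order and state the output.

viugeabuinbadis

Rule 1 (intervocalic voicing): /k/ is a voiceless stop between vowels /u/ and /e/, so it voices to [g]. /p/ is a voiceless stop between vowels /a/ and /u/, so it voices to [b]. /t/ is a voiceless stop between vowels /a/ and /i/, so it voices to [d]. /viukeapuinpatiz/ → viugeabuinpadiz.
Rule 2 (post-nasal voicing): /p/ is a voiceless stop immediately after the nasal /n/, so it voices to [b]. /viugeabuinpadiz/ → viugeabuinbadiz.
Rule 3 (final devoicing): /z/ is a voiced obstruent in word-final position, so it devoices to [s]. /viugeabuinbadiz/ → viugeabuinbadis.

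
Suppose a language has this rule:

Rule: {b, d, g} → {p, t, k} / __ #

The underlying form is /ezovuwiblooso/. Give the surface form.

ezovuwiblooso

No segment of /ezovuwiblooso/ meets the structural description of the rule, so the form surfaces unchanged.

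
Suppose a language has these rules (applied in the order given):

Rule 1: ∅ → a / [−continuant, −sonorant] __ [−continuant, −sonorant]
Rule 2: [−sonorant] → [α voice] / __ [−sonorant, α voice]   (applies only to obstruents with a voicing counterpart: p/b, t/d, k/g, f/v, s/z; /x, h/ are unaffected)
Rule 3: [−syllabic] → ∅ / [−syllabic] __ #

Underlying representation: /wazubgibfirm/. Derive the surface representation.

Rule 1 (stop-cluster a-epenthesis): /b/ and /g/ form a stop–stop cluster, so [a] is inserted between them. /wazubgibfirm/ → wazubagibfirm.
Rule 2 (regressive voicing assimilation): /b/ precedes the voiceless obstruent /f/, so it devoices to [p] by assimilation. /wazubagibfirm/ → wazubagipfirm.
Rule 3 (final cluster simplification): /m/ is the second consonant of a word-final cluster /rm/, so it deletes. /wazubagipfirm/ → wazubagipfir.

wazubagipfir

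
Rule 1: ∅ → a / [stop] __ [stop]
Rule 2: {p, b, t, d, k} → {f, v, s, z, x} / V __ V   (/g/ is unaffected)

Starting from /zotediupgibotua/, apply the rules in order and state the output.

zoseziufagivosua

Rule 1 (stop-cluster a-epenthesis): /p/ and /g/ form a stop–stop cluster, so [a] is inserted between them. /zotediupgibotua/ → zotediupagibotua.
Rule 2 (intervocalic spirantization): /t/ is a stop between vowels /o/ and /e/, so it spirantizes to the fricative [s]. /d/ is a stop between vowels /e/ and /i/, so it spirantizes to the fricative [z]. /p/ is a stop between vowels /u/ and /a/, so it spirantizes to the fricative [f]. /b/ is a stop between vowels /i/ and /o/, so it spirantizes to the fricative [v]. /t/ is a stop between vowels /o/ and /u/, so it spirantizes to the fricative [s]. /zotediupagibotua/ → zoseziufagivosua.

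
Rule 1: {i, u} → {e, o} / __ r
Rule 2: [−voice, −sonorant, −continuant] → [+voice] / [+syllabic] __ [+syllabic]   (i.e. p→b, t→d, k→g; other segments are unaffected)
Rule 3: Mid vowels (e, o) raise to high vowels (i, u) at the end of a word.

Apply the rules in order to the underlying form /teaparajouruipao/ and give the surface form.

Rule 1 (pre-rhotic lowering): /u/ is a high vowel immediately before /r/, so it lowers to [o]. /teaparajouruipao/ → teaparajooruipao.
Rule 2 (intervocalic voicing): /p/ is a voiceless stop between vowels /a/ and /a/, so it voices to [b]. /p/ is a voiceless stop between vowels /i/ and /a/, so it voices to [b]. /teaparajooruipao/ → teabarajooruibao.
Rule 3 (final vowel raising): /o/ is a mid vowel in word-final position, so it raises to [u]. /teabarajooruibao/ → teabarajooruibau.

teabarajooruibau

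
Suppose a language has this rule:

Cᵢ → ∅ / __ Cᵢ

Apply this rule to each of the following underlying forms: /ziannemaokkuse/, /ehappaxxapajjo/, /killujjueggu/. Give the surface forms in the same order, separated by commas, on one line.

zianemaokuse, ehapaxapajo, kilujuegu

/ziannemaokkuse/: /nn/ is a geminate; the first /n/ deletes. /kk/ is a geminate; the first /k/ deletes. → [zianemaokuse].
/ehappaxxapajjo/: /pp/ is a geminate; the first /p/ deletes. /xx/ is a geminate; the first /x/ deletes. /jj/ is a geminate; the first /j/ deletes. → [ehapaxapajo].
/killujjueggu/: /ll/ is a geminate; the first /l/ deletes. /jj/ is a geminate; the first /j/ deletes. /gg/ is a geminate; the first /g/ deletes. → [kilujuegu].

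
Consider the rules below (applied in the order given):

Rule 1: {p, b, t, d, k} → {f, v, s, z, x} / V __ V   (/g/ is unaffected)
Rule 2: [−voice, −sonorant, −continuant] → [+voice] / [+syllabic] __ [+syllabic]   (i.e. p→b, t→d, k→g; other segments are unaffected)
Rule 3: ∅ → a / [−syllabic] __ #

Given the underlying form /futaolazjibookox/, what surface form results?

fusaolazjivooxoxa

Rule 1 (intervocalic spirantization): /t/ is a stop between vowels /u/ and /a/, so it spirantizes to the fricative [s]. /b/ is a stop between vowels /i/ and /o/, so it spirantizes to the fricative [v]. /k/ is a stop between vowels /o/ and /o/, so it spirantizes to the fricative [x]. /futaolazjibookox/ → fusaolazjivooxox.
Rule 2 (intervocalic voicing): no segment meets the environment; /fusaolazjivooxox/ is unchanged.
Rule 3 (final a-epenthesis): the form ends in the consonant /x/, so [a] is inserted word-finally. /fusaolazjivooxox/ → fusaolazjivooxoxa.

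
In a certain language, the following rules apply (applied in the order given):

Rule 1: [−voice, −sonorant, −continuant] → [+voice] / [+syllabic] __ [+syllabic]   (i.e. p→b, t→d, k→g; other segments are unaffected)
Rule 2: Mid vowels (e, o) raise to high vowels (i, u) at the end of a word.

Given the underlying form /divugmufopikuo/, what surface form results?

Rule 1 (intervocalic voicing): /p/ is a voiceless stop between vowels /o/ and /i/, so it voices to [b]. /k/ is a voiceless stop between vowels /i/ and /u/, so it voices to [g]. /divugmufopikuo/ → divugmufobiguo.
Rule 2 (final vowel raising): /o/ is a mid vowel in word-final position, so it raises to [u]. /divugmufobiguo/ → divugmufobiguu.

divugmufobiguu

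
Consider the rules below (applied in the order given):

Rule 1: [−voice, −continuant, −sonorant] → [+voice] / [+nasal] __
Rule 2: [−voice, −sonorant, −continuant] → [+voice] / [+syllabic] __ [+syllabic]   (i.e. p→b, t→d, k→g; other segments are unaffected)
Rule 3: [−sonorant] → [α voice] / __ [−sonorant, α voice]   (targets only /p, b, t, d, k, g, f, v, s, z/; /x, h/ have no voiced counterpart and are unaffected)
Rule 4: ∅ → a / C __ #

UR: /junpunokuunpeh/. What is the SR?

junbunoguunbeha

Rule 1 (post-nasal voicing): /p/ is a voiceless stop immediately after the nasal /n/, so it voices to [b]. /p/ is a voiceless stop immediately after the nasal /n/, so it voices to [b]. /junpunokuunpeh/ → junbunokuunbeh.
Rule 2 (intervocalic voicing): /k/ is a voiceless stop between vowels /o/ and /u/, so it voices to [g]. /junbunokuunbeh/ → junbunoguunbeh.
Rule 3 (regressive voicing assimilation): no segment meets the environment; /junbunoguunbeh/ is unchanged.
Rule 4 (final a-epenthesis): the form ends in the consonant /h/, so [a] is inserted word-finally. /junbunoguunbeh/ → junbunoguunbeha.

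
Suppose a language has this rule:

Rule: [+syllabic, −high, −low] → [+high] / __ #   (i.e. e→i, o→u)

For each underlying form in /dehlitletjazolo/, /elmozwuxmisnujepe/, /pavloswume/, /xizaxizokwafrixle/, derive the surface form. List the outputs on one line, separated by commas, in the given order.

/dehlitletjazolo/: /o/ is a mid vowel in word-final position, so it raises to [u]. → [dehlitletjazolu].
/elmozwuxmisnujepe/: /e/ is a mid vowel in word-final position, so it raises to [i]. → [elmozwuxmisnujepi].
/pavloswume/: /e/ is a mid vowel in word-final position, so it raises to [i]. → [pavloswumi].
/xizaxizokwafrixle/: /e/ is a mid vowel in word-final position, so it raises to [i]. → [xizaxizokwafrixli].

dehlitletjazolu, elmozwuxmisnujepi, pavloswumi, xizaxizokwafrixli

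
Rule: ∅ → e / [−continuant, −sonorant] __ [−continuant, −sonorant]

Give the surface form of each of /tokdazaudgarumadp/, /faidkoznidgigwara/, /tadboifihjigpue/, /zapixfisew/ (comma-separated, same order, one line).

/tokdazaudgarumadp/: /k/ and /d/ form a stop–stop cluster, so [e] is inserted between them. /d/ and /g/ form a stop–stop cluster, so [e] is inserted between them. /d/ and /p/ form a stop–stop cluster, so [e] is inserted between them. → [tokedazaudegarumadep].
/faidkoznidgigwara/: /d/ and /k/ form a stop–stop cluster, so [e] is inserted between them. /d/ and /g/ form a stop–stop cluster, so [e] is inserted between them. → [faidekoznidegigwara].
/tadboifihjigpue/: /d/ and /b/ form a stop–stop cluster, so [e] is inserted between them. /g/ and /p/ form a stop–stop cluster, so [e] is inserted between them. → [tadeboifihjigepue].
/zapixfisew/: the rule's environment is not met; surfaces unchanged as [zapixfisew].

tokedazaudegarumadep, faidekoznidegigwara, tadeboifihjigepue, zapixfisew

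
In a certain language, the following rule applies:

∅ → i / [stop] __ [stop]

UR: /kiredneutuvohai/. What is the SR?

No segment of /kiredneutuvohai/ meets the structural description of the rule, so the form surfaces unchanged.

kiredneutuvohai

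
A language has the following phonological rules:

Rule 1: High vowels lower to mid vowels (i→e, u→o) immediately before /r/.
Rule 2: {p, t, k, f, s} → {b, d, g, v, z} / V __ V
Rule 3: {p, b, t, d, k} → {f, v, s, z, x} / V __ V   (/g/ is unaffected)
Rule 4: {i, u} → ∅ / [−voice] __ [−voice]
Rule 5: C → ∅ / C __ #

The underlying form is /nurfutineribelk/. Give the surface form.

Rule 1 (pre-rhotic lowering): /u/ is a high vowel immediately before /r/, so it lowers to [o]. /nurfutineribelk/ → norfutineribelk.
Rule 2 (intervocalic voicing): /t/ is a voiceless obstruent between vowels /u/ and /i/, so it voices to [d]. /norfutineribelk/ → norfudineribelk.
Rule 3 (intervocalic spirantization): /d/ is a stop between vowels /u/ and /i/, so it spirantizes to the fricative [z]. /b/ is a stop between vowels /i/ and /e/, so it spirantizes to the fricative [v]. /norfudineribelk/ → norfuzinerivelk.
Rule 4 (high vowel syncope): no segment meets the environment; /norfuzinerivelk/ is unchanged.
Rule 5 (final cluster simplification): /k/ is the second consonant of a word-final cluster /lk/, so it deletes. /norfuzinerivelk/ → norfuzinerivel.

norfuzinerivel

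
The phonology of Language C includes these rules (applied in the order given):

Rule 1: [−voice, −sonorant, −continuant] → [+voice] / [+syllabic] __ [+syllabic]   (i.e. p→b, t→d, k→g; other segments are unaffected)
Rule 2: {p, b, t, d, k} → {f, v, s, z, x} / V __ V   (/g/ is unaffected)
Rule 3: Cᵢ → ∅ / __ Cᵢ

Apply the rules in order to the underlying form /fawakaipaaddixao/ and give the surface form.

Rule 1 (intervocalic voicing): /k/ is a voiceless stop between vowels /a/ and /a/, so it voices to [g]. /p/ is a voiceless stop between vowels /i/ and /a/, so it voices to [b]. /fawakaipaaddixao/ → fawagaibaaddixao.
Rule 2 (intervocalic spirantization): /b/ is a stop between vowels /i/ and /a/, so it spirantizes to the fricative [v]. /fawagaibaaddixao/ → fawagaivaaddixao.
Rule 3 (degemination): /dd/ is a geminate; the first /d/ deletes. /fawagaivaaddixao/ → fawagaivaadixao.

fawagaivaadixao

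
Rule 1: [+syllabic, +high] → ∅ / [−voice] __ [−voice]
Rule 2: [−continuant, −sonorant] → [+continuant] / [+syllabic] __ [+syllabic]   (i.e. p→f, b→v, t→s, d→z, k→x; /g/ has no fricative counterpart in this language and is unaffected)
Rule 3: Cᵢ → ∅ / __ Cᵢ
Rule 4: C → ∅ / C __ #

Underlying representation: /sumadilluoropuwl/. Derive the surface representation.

sumaziluorofuw

Rule 1 (high vowel syncope): no segment meets the environment; /sumadilluoropuwl/ is unchanged.
Rule 2 (intervocalic spirantization): /d/ is a stop between vowels /a/ and /i/, so it spirantizes to the fricative [z]. /p/ is a stop between vowels /o/ and /u/, so it spirantizes to the fricative [f]. /sumadilluoropuwl/ → sumazilluorofuwl.
Rule 3 (degemination): /ll/ is a geminate; the first /l/ deletes. /sumazilluorofuwl/ → sumaziluorofuwl.
Rule 4 (final cluster simplification): /l/ is the second consonant of a word-final cluster /wl/, so it deletes. /sumaziluorofuwl/ → sumaziluorofuw.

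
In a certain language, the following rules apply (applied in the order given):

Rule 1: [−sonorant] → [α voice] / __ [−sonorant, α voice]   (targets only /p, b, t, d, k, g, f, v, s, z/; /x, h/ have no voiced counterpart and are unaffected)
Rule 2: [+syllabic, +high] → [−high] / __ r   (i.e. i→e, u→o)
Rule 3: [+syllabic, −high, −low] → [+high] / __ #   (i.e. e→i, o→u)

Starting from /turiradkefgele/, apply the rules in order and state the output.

Rule 1 (regressive voicing assimilation): /d/ precedes the voiceless obstruent /k/, so it devoices to [t] by assimilation. /f/ precedes the voiced obstruent /g/, so it voices to [v] by assimilation. /turiradkefgele/ → turiratkevgele.
Rule 2 (pre-rhotic lowering): /u/ is a high vowel immediately before /r/, so it lowers to [o]. /i/ is a high vowel immediately before /r/, so it lowers to [e]. /turiratkevgele/ → toreratkevgele.
Rule 3 (final vowel raising): /e/ is a mid vowel in word-final position, so it raises to [i]. /toreratkevgele/ → toreratkevgeli.

toreratkevgeli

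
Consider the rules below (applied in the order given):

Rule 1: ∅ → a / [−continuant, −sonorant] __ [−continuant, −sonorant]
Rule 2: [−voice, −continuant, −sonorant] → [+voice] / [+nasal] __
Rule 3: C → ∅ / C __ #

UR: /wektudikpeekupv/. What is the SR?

Rule 1 (stop-cluster a-epenthesis): /k/ and /t/ form a stop–stop cluster, so [a] is inserted between them. /k/ and /p/ form a stop–stop cluster, so [a] is inserted between them. /wektudikpeekupv/ → wekatudikapeekupv.
Rule 2 (post-nasal voicing): no segment meets the environment; /wekatudikapeekupv/ is unchanged.
Rule 3 (final cluster simplification): /v/ is the second consonant of a word-final cluster /pv/, so it deletes. /wekatudikapeekupv/ → wekatudikapeekup.

wekatudikapeekup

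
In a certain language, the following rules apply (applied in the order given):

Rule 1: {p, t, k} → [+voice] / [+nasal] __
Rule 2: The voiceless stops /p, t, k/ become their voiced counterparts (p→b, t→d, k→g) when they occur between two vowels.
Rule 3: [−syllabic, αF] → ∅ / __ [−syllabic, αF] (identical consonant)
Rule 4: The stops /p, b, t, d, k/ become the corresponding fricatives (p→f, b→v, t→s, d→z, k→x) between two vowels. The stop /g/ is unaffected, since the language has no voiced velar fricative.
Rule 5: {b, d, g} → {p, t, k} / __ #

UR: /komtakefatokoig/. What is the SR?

komdagefazogoik

Rule 1 (post-nasal voicing): /t/ is a voiceless stop immediately after the nasal /m/, so it voices to [d]. /komtakefatokoig/ → komdakefatokoig.
Rule 2 (intervocalic voicing): /k/ is a voiceless stop between vowels /a/ and /e/, so it voices to [g]. /t/ is a voiceless stop between vowels /a/ and /o/, so it voices to [d]. /k/ is a voiceless stop between vowels /o/ and /o/, so it voices to [g]. /komdakefatokoig/ → komdagefadogoig.
Rule 3 (degemination): no segment meets the environment; /komdagefadogoig/ is unchanged.
Rule 4 (intervocalic spirantization): /d/ is a stop between vowels /a/ and /o/, so it spirantizes to the fricative [z]. /komdagefadogoig/ → komdagefazogoig.
Rule 5 (final devoicing): /g/ is a voiced stop in word-final position, so it devoices to [k]. /komdagefazogoig/ → komdagefazogoik.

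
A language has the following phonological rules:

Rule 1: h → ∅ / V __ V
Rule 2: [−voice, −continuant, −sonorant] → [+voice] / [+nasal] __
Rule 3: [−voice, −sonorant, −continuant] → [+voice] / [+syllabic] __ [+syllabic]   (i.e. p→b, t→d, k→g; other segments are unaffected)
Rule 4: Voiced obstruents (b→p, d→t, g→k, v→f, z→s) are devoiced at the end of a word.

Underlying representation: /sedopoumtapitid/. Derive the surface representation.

sedoboumdabidit

Rule 1 (intervocalic h-deletion): no segment meets the environment; /sedopoumtapitid/ is unchanged.
Rule 2 (post-nasal voicing): /t/ is a voiceless stop immediately after the nasal /m/, so it voices to [d]. /sedopoumtapitid/ → sedopoumdapitid.
Rule 3 (intervocalic voicing): /p/ is a voiceless stop between vowels /o/ and /o/, so it voices to [b]. /p/ is a voiceless stop between vowels /a/ and /i/, so it voices to [b]. /t/ is a voiceless stop between vowels /i/ and /i/, so it voices to [d]. /sedopoumdapitid/ → sedoboumdabidid.
Rule 4 (final devoicing): /d/ is a voiced obstruent in word-final position, so it devoices to [t]. /sedoboumdabidid/ → sedoboumdabidit.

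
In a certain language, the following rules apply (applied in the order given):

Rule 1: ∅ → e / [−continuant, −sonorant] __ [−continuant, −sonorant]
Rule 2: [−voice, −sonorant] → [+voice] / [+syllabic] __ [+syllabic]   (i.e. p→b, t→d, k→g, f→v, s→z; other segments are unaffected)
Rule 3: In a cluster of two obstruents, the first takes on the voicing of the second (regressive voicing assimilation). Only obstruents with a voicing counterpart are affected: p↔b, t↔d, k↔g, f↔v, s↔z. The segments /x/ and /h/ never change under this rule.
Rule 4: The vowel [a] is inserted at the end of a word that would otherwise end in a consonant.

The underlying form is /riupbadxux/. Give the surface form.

Rule 1 (stop-cluster e-epenthesis): /p/ and /b/ form a stop–stop cluster, so [e] is inserted between them. /riupbadxux/ → riupebadxux.
Rule 2 (intervocalic voicing): /p/ is a voiceless obstruent between vowels /u/ and /e/, so it voices to [b]. /riupebadxux/ → riubebadxux.
Rule 3 (regressive voicing assimilation): /d/ precedes the voiceless obstruent /x/, so it devoices to [t] by assimilation. /riubebadxux/ → riubebatxux.
Rule 4 (final a-epenthesis): the form ends in the consonant /x/, so [a] is inserted word-finally. /riubebatxux/ → riubebatxuxa.

riubebatxuxa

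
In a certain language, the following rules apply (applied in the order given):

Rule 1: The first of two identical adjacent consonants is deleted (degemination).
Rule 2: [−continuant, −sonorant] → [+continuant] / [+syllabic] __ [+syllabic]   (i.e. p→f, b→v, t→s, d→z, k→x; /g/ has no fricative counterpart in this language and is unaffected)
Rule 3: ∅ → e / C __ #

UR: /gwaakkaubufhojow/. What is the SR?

gwaaxauvufhojowe

Rule 1 (degemination): /kk/ is a geminate; the first /k/ deletes. /gwaakkaubufhojow/ → gwaakaubufhojow.
Rule 2 (intervocalic spirantization): /k/ is a stop between vowels /a/ and /a/, so it spirantizes to the fricative [x]. /b/ is a stop between vowels /u/ and /u/, so it spirantizes to the fricative [v]. /gwaakaubufhojow/ → gwaaxauvufhojow.
Rule 3 (final e-epenthesis): the form ends in the consonant /w/, so [e] is inserted word-finally. /gwaaxauvufhojow/ → gwaaxauvufhojowe.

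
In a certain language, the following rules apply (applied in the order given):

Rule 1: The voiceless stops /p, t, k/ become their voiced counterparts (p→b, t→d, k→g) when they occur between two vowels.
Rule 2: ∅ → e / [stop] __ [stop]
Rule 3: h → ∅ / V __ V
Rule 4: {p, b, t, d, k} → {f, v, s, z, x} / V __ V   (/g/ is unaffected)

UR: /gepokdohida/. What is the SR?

gevoxezoiza

Rule 1 (intervocalic voicing): /p/ is a voiceless stop between vowels /e/ and /o/, so it voices to [b]. /gepokdohida/ → gebokdohida.
Rule 2 (stop-cluster e-epenthesis): /k/ and /d/ form a stop–stop cluster, so [e] is inserted between them. /gebokdohida/ → gebokedohida.
Rule 3 (intervocalic h-deletion): /h/ occurs between vowels /o/ and /i/, so it deletes. /gebokedohida/ → gebokedoida.
Rule 4 (intervocalic spirantization): /b/ is a stop between vowels /e/ and /o/, so it spirantizes to the fricative [v]. /k/ is a stop between vowels /o/ and /e/, so it spirantizes to the fricative [x]. /d/ is a stop between vowels /e/ and /o/, so it spirantizes to the fricative [z]. /d/ is a stop between vowels /i/ and /a/, so it spirantizes to the fricative [z]. /gebokedoida/ → gevoxezoiza.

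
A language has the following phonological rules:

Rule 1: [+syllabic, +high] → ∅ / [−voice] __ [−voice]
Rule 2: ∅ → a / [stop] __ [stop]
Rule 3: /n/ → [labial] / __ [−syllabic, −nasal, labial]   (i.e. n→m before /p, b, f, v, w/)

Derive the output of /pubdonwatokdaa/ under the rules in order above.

pubadomwatokadaa

Rule 1 (high vowel syncope): no segment meets the environment; /pubdonwatokdaa/ is unchanged.
Rule 2 (stop-cluster a-epenthesis): /b/ and /d/ form a stop–stop cluster, so [a] is inserted between them. /k/ and /d/ form a stop–stop cluster, so [a] is inserted between them. /pubdonwatokdaa/ → pubadonwatokadaa.
Rule 3 (nasal place assimilation): /n/ precedes the labial consonant /w/, so it assimilates in place to [m]. /pubadonwatokadaa/ → pubadomwatokadaa.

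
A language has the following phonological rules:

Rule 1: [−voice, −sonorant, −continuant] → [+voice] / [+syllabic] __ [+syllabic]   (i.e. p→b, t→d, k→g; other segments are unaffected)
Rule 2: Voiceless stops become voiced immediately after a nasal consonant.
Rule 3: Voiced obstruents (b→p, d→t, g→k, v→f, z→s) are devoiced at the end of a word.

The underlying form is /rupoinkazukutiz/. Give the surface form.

ruboingazugudis

Rule 1 (intervocalic voicing): /p/ is a voiceless stop between vowels /u/ and /o/, so it voices to [b]. /k/ is a voiceless stop between vowels /u/ and /u/, so it voices to [g]. /t/ is a voiceless stop between vowels /u/ and /i/, so it voices to [d]. /rupoinkazukutiz/ → ruboinkazugudiz.
Rule 2 (post-nasal voicing): /k/ is a voiceless stop immediately after the nasal /n/, so it voices to [g]. /ruboinkazugudiz/ → ruboingazugudiz.
Rule 3 (final devoicing): /z/ is a voiced obstruent in word-final position, so it devoices to [s]. /ruboingazugudiz/ → ruboingazugudis.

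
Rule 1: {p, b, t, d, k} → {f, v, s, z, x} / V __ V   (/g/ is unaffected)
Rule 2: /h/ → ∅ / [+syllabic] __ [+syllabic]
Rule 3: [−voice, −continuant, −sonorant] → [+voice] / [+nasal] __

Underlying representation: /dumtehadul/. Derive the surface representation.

Rule 1 (intervocalic spirantization): /d/ is a stop between vowels /a/ and /u/, so it spirantizes to the fricative [z]. /dumtehadul/ → dumtehazul.
Rule 2 (intervocalic h-deletion): /h/ occurs between vowels /e/ and /a/, so it deletes. /dumtehazul/ → dumteazul.
Rule 3 (post-nasal voicing): /t/ is a voiceless stop immediately after the nasal /m/, so it voices to [d]. /dumteazul/ → dumdeazul.

dumdeazul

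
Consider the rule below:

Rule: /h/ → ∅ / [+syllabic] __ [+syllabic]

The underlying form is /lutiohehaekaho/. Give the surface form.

/h/ occurs between vowels /o/ and /e/, so it deletes.
/h/ occurs between vowels /e/ and /a/, so it deletes.
/h/ occurs between vowels /a/ and /o/, so it deletes.
Surface form: [lutioeaekao].

lutioeaekao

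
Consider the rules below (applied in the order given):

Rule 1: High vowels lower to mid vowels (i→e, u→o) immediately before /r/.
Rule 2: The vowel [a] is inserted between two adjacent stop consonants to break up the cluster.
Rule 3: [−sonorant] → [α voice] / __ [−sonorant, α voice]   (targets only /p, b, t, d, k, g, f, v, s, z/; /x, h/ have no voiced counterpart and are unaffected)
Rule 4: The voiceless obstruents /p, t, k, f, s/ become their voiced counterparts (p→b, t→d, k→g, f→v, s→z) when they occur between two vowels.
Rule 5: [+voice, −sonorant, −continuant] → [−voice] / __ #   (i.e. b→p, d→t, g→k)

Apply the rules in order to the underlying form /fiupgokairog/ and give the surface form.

fiubagogaerok

Rule 1 (pre-rhotic lowering): /i/ is a high vowel immediately before /r/, so it lowers to [e]. /fiupgokairog/ → fiupgokaerog.
Rule 2 (stop-cluster a-epenthesis): /p/ and /g/ form a stop–stop cluster, so [a] is inserted between them. /fiupgokaerog/ → fiupagokaerog.
Rule 3 (regressive voicing assimilation): no segment meets the environment; /fiupagokaerog/ is unchanged.
Rule 4 (intervocalic voicing): /p/ is a voiceless obstruent between vowels /u/ and /a/, so it voices to [b]. /k/ is a voiceless obstruent between vowels /o/ and /a/, so it voices to [g]. /fiupagokaerog/ → fiubagogaerog.
Rule 5 (final devoicing): /g/ is a voiced stop in word-final position, so it devoices to [k]. /fiubagogaerog/ → fiubagogaerok.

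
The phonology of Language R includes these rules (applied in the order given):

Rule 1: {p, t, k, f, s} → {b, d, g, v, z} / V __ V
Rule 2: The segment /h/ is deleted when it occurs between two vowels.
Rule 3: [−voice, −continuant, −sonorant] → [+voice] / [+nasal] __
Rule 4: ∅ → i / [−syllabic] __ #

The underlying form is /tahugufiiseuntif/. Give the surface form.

Rule 1 (intervocalic voicing): /f/ is a voiceless obstruent between vowels /u/ and /i/, so it voices to [v]. /s/ is a voiceless obstruent between vowels /i/ and /e/, so it voices to [z]. /tahugufiiseuntif/ → tahuguviizeuntif.
Rule 2 (intervocalic h-deletion): /h/ occurs between vowels /a/ and /u/, so it deletes. /tahuguviizeuntif/ → tauguviizeuntif.
Rule 3 (post-nasal voicing): /t/ is a voiceless stop immediately after the nasal /n/, so it voices to [d]. /tauguviizeuntif/ → tauguviizeundif.
Rule 4 (final i-epenthesis): the form ends in the consonant /f/, so [i] is inserted word-finally. /tauguviizeundif/ → tauguviizeundifi.

tauguviizeundifi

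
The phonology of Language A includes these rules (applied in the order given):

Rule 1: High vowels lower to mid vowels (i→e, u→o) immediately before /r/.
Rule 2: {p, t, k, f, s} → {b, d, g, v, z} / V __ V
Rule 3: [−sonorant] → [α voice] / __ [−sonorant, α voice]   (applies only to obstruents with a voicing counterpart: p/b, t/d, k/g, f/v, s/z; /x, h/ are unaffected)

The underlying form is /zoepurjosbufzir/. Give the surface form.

Rule 1 (pre-rhotic lowering): /u/ is a high vowel immediately before /r/, so it lowers to [o]. /i/ is a high vowel immediately before /r/, so it lowers to [e]. /zoepurjosbufzir/ → zoeporjosbufzer.
Rule 2 (intervocalic voicing): /p/ is a voiceless obstruent between vowels /e/ and /o/, so it voices to [b]. /zoeporjosbufzer/ → zoeborjosbufzer.
Rule 3 (regressive voicing assimilation): /s/ precedes the voiced obstruent /b/, so it voices to [z] by assimilation. /f/ precedes the voiced obstruent /z/, so it voices to [v] by assimilation. /zoeborjosbufzer/ → zoeborjozbuvzer.

zoeborjozbuvzer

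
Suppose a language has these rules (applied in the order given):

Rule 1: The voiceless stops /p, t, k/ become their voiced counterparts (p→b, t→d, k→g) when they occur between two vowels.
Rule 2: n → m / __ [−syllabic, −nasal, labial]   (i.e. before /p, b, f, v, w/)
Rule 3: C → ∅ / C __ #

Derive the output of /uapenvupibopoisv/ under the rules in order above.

Rule 1 (intervocalic voicing): /p/ is a voiceless stop between vowels /a/ and /e/, so it voices to [b]. /p/ is a voiceless stop between vowels /u/ and /i/, so it voices to [b]. /p/ is a voiceless stop between vowels /o/ and /o/, so it voices to [b]. /uapenvupibopoisv/ → uabenvubiboboisv.
Rule 2 (nasal place assimilation): /n/ precedes the labial consonant /v/, so it assimilates in place to [m]. /uabenvubiboboisv/ → uabemvubiboboisv.
Rule 3 (final cluster simplification): /v/ is the second consonant of a word-final cluster /sv/, so it deletes. /uabemvubiboboisv/ → uabemvubibobois.

uabemvubibobois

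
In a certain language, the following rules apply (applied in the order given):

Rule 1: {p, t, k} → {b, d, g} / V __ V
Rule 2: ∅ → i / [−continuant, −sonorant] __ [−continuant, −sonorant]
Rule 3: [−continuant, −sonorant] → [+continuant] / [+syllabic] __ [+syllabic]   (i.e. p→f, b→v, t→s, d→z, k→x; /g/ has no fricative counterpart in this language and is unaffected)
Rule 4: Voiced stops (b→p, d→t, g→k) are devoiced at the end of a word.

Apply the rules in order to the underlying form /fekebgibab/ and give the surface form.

Rule 1 (intervocalic voicing): /k/ is a voiceless stop between vowels /e/ and /e/, so it voices to [g]. /fekebgibab/ → fegebgibab.
Rule 2 (stop-cluster i-epenthesis): /b/ and /g/ form a stop–stop cluster, so [i] is inserted between them. /fegebgibab/ → fegebigibab.
Rule 3 (intervocalic spirantization): /b/ is a stop between vowels /e/ and /i/, so it spirantizes to the fricative [v]. /b/ is a stop between vowels /i/ and /a/, so it spirantizes to the fricative [v]. /fegebigibab/ → fegevigivab.
Rule 4 (final devoicing): /b/ is a voiced stop in word-final position, so it devoices to [p]. /fegevigivab/ → fegevigivap.

fegevigivap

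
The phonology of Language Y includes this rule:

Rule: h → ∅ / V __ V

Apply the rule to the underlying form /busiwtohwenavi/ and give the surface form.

No segment of /busiwtohwenavi/ meets the structural description of the rule, so the form surfaces unchanged.

busiwtohwenavi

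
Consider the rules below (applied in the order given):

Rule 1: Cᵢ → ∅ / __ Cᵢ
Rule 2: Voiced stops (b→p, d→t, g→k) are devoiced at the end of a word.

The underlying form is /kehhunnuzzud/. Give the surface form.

Rule 1 (degemination): /hh/ is a geminate; the first /h/ deletes. /nn/ is a geminate; the first /n/ deletes. /zz/ is a geminate; the first /z/ deletes. /kehhunnuzzud/ → kehunuzud.
Rule 2 (final devoicing): /d/ is a voiced stop in word-final position, so it devoices to [t]. /kehunuzud/ → kehunuzut.

kehunuzut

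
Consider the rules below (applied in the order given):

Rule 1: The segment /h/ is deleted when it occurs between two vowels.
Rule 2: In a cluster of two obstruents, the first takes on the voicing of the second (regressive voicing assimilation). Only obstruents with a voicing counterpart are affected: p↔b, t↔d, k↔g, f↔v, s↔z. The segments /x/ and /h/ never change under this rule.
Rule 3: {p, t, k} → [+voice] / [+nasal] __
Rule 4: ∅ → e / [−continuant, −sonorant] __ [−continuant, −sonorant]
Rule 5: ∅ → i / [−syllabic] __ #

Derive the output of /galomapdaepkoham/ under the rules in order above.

galomabedaepekoami

Rule 1 (intervocalic h-deletion): /h/ occurs between vowels /o/ and /a/, so it deletes. /galomapdaepkoham/ → galomapdaepkoam.
Rule 2 (regressive voicing assimilation): /p/ precedes the voiced obstruent /d/, so it voices to [b] by assimilation. /galomapdaepkoam/ → galomabdaepkoam.
Rule 3 (post-nasal voicing): no segment meets the environment; /galomabdaepkoam/ is unchanged.
Rule 4 (stop-cluster e-epenthesis): /b/ and /d/ form a stop–stop cluster, so [e] is inserted between them. /p/ and /k/ form a stop–stop cluster, so [e] is inserted between them. /galomabdaepkoam/ → galomabedaepekoam.
Rule 5 (final i-epenthesis): the form ends in the consonant /m/, so [i] is inserted word-finally. /galomabedaepekoam/ → galomabedaepekoami.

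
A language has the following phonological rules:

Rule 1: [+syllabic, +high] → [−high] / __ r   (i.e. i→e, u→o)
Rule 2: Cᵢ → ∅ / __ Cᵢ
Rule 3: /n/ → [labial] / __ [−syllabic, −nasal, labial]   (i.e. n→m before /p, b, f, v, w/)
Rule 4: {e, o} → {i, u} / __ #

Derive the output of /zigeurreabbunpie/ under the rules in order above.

zigeoreabumpii

Rule 1 (pre-rhotic lowering): /u/ is a high vowel immediately before /r/, so it lowers to [o]. /zigeurreabbunpie/ → zigeorreabbunpie.
Rule 2 (degemination): /rr/ is a geminate; the first /r/ deletes. /bb/ is a geminate; the first /b/ deletes. /zigeorreabbunpie/ → zigeoreabunpie.
Rule 3 (nasal place assimilation): /n/ precedes the labial consonant /p/, so it assimilates in place to [m]. /zigeoreabunpie/ → zigeoreabumpie.
Rule 4 (final vowel raising): /e/ is a mid vowel in word-final position, so it raises to [i]. /zigeoreabumpie/ → zigeoreabumpii.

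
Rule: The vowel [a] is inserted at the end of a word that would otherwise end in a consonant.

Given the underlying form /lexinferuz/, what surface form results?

lexinferuza

the form ends in the consonant /z/, so [a] is inserted word-finally.
Surface form: [lexinferuza].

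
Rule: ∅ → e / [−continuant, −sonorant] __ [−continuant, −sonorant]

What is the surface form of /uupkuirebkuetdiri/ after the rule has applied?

/p/ and /k/ form a stop–stop cluster, so [e] is inserted between them.
/b/ and /k/ form a stop–stop cluster, so [e] is inserted between them.
/t/ and /d/ form a stop–stop cluster, so [e] is inserted between them.
Surface form: [uupekuirebekuetediri].

uupekuirebekuetediri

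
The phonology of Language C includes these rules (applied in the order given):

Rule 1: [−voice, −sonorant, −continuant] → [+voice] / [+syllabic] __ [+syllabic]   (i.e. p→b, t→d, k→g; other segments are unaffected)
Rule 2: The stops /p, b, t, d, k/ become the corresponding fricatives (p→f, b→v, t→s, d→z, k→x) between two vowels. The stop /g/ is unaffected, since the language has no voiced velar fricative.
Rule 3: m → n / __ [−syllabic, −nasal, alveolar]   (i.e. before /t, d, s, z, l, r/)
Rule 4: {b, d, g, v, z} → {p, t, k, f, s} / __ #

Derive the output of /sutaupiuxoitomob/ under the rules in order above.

suzauviuxoizomop

Rule 1 (intervocalic voicing): /t/ is a voiceless stop between vowels /u/ and /a/, so it voices to [d]. /p/ is a voiceless stop between vowels /u/ and /i/, so it voices to [b]. /t/ is a voiceless stop between vowels /i/ and /o/, so it voices to [d]. /sutaupiuxoitomob/ → sudaubiuxoidomob.
Rule 2 (intervocalic spirantization): /d/ is a stop between vowels /u/ and /a/, so it spirantizes to the fricative [z]. /b/ is a stop between vowels /u/ and /i/, so it spirantizes to the fricative [v]. /d/ is a stop between vowels /i/ and /o/, so it spirantizes to the fricative [z]. /sudaubiuxoidomob/ → suzauviuxoizomob.
Rule 3 (nasal place assimilation): no segment meets the environment; /suzauviuxoizomob/ is unchanged.
Rule 4 (final devoicing): /b/ is a voiced obstruent in word-final position, so it devoices to [p]. /suzauviuxoizomob/ → suzauviuxoizomop.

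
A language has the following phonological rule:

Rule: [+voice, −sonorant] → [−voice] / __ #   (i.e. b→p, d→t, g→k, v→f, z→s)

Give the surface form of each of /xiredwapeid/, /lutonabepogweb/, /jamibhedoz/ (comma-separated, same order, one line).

xiredwapeit, lutonabepogwep, jamibhedos

/xiredwapeid/: /d/ is a voiced obstruent in word-final position, so it devoices to [t]. → [xiredwapeit].
/lutonabepogweb/: /b/ is a voiced obstruent in word-final position, so it devoices to [p]. → [lutonabepogwep].
/jamibhedoz/: /z/ is a voiced obstruent in word-final position, so it devoices to [s]. → [jamibhedos].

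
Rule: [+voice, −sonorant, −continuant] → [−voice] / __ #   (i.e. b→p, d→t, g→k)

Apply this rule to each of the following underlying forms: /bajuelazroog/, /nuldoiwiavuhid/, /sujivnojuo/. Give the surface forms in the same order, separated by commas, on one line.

/bajuelazroog/: /g/ is a voiced stop in word-final position, so it devoices to [k]. → [bajuelazrook].
/nuldoiwiavuhid/: /d/ is a voiced stop in word-final position, so it devoices to [t]. → [nuldoiwiavuhit].
/sujivnojuo/: the rule's environment is not met; surfaces unchanged as [sujivnojuo].

bajuelazrook, nuldoiwiavuhit, sujivnojuo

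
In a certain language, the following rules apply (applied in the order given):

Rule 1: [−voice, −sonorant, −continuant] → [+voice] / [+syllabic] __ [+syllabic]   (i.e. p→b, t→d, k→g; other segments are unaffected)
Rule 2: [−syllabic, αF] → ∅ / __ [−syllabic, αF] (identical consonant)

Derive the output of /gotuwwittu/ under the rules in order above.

Rule 1 (intervocalic voicing): /t/ is a voiceless stop between vowels /o/ and /u/, so it voices to [d]. /gotuwwittu/ → goduwwittu.
Rule 2 (degemination): /ww/ is a geminate; the first /w/ deletes. /tt/ is a geminate; the first /t/ deletes. /goduwwittu/ → goduwitu.

goduwitu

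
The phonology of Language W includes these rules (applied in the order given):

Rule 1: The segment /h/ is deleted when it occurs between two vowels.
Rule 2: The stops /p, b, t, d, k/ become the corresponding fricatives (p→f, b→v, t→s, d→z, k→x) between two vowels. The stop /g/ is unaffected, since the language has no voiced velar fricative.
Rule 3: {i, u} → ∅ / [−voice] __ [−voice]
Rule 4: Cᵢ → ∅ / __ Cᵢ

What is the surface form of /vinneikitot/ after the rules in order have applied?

vineixsot

Rule 1 (intervocalic h-deletion): no segment meets the environment; /vinneikitot/ is unchanged.
Rule 2 (intervocalic spirantization): /k/ is a stop between vowels /i/ and /i/, so it spirantizes to the fricative [x]. /t/ is a stop between vowels /i/ and /o/, so it spirantizes to the fricative [s]. /vinneikitot/ → vinneixisot.
Rule 3 (high vowel syncope): /i/ is a high vowel flanked by voiceless consonants /x/ and /s/, so it deletes. /vinneixisot/ → vinneixsot.
Rule 4 (degemination): /nn/ is a geminate; the first /n/ deletes. /vinneixsot/ → vineixsot.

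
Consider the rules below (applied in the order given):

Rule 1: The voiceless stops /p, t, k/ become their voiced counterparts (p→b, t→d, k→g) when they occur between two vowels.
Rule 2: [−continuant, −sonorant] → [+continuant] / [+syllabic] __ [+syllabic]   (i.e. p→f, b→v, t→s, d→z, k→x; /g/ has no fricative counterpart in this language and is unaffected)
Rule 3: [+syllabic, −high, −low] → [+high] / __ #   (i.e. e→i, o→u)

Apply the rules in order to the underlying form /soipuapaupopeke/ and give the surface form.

Rule 1 (intervocalic voicing): /p/ is a voiceless stop between vowels /i/ and /u/, so it voices to [b]. /p/ is a voiceless stop between vowels /a/ and /a/, so it voices to [b]. /p/ is a voiceless stop between vowels /u/ and /o/, so it voices to [b]. /p/ is a voiceless stop between vowels /o/ and /e/, so it voices to [b]. /k/ is a voiceless stop between vowels /e/ and /e/, so it voices to [g]. /soipuapaupopeke/ → soibuabaubobege.
Rule 2 (intervocalic spirantization): /b/ is a stop between vowels /i/ and /u/, so it spirantizes to the fricative [v]. /b/ is a stop between vowels /a/ and /a/, so it spirantizes to the fricative [v]. /b/ is a stop between vowels /u/ and /o/, so it spirantizes to the fricative [v]. /b/ is a stop between vowels /o/ and /e/, so it spirantizes to the fricative [v]. /soibuabaubobege/ → soivuavauvovege.
Rule 3 (final vowel raising): /e/ is a mid vowel in word-final position, so it raises to [i]. /soivuavauvovege/ → soivuavauvovegi.

soivuavauvovegi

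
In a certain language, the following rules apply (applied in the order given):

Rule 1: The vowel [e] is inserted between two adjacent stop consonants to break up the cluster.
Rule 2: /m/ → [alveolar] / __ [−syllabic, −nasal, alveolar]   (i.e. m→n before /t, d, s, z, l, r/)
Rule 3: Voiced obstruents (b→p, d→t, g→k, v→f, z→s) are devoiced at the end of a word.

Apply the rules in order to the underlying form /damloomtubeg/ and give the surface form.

danloontubek

Rule 1 (stop-cluster e-epenthesis): no segment meets the environment; /damloomtubeg/ is unchanged.
Rule 2 (nasal place assimilation): /m/ precedes the alveolar consonant /l/, so it assimilates in place to [n]. /m/ precedes the alveolar consonant /t/, so it assimilates in place to [n]. /damloomtubeg/ → danloontubeg.
Rule 3 (final devoicing): /g/ is a voiced obstruent in word-final position, so it devoices to [k]. /danloontubeg/ → danloontubek.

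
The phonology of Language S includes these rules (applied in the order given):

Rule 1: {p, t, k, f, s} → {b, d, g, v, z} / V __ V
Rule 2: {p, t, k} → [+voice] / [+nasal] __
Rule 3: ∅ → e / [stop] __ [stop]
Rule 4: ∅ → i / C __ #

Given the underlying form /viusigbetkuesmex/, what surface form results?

Rule 1 (intervocalic voicing): /s/ is a voiceless obstruent between vowels /u/ and /i/, so it voices to [z]. /viusigbetkuesmex/ → viuzigbetkuesmex.
Rule 2 (post-nasal voicing): no segment meets the environment; /viuzigbetkuesmex/ is unchanged.
Rule 3 (stop-cluster e-epenthesis): /g/ and /b/ form a stop–stop cluster, so [e] is inserted between them. /t/ and /k/ form a stop–stop cluster, so [e] is inserted between them. /viuzigbetkuesmex/ → viuzigebetekuesmex.
Rule 4 (final i-epenthesis): the form ends in the consonant /x/, so [i] is inserted word-finally. /viuzigebetekuesmex/ → viuzigebetekuesmexi.

viuzigebetekuesmexi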